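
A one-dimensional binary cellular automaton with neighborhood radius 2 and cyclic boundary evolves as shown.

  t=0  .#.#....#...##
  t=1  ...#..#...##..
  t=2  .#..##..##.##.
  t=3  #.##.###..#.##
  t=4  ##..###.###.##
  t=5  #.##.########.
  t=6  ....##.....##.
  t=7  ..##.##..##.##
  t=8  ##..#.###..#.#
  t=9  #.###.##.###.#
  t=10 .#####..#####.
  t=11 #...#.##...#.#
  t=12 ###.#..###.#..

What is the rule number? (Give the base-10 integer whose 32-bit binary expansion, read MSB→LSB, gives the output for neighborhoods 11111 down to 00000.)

1805537834

  ##### -> .   bit 31 = 0  t=5,i=7
  ####. -> #   bit 30 = 1  t=4,i=0
  ###.# -> #   bit 29 = 1  t=3,i=0
  ###.. -> .   bit 28 = 0  t=3,i=7
  ##.## -> #   bit 27 = 1  t=2,i=10
  ##.#. -> .   bit 26 = 0  t=0,i=0
  ##..# -> #   bit 25 = 1  t=2,i=6
  ##... -> #   bit 24 = 1  t=1,i=12
  #.### -> #   bit 23 = 1  t=3,i=5
  #.##. -> .   bit 22 = 0  t=2,i=11
  #.#.# -> .   bit 21 = 0  t=0,i=1
  #.#.. -> #   bit 20 = 1  t=0,i=3
  #..## -> #   bit 19 = 1  t=2,i=3
  #..#. -> #   bit 18 = 1  t=1,i=5
  #...# -> #   bit 17 = 1  t=0,i=10
  #.... -> .   bit 16 = 0  t=0,i=5
  .#### -> .   bit 15 = 0  t=4,i=13
  .###. -> #   bit 14 = 1  t=3,i=6
  .##.# -> .   bit 13 = 0  t=0,i=13
  .##.. -> #   bit 12 = 1  t=1,i=11
  .#.## -> .   bit 11 = 0  t=3,i=11
  .#.#. -> .   bit 10 = 0  t=0,i=2
  .#..# -> #   bit 9 = 1  t=1,i=4
  .#... -> .   bit 8 = 0  t=0,i=4
  ..### -> .   bit 7 = 0  t=4,i=4
  ..##. -> .   bit 6 = 0  t=0,i=12
  ..#.# -> #   bit 5 = 1  t=3,i=10
  ..#.. -> .   bit 4 = 0  t=0,i=8
  ...## -> #   bit 3 = 1  t=0,i=11
  ...#. -> .   bit 2 = 0  t=0,i=7
  ....# -> #   bit 1 = 1  t=0,i=6
  ..... -> .   bit 0 = 0  t=1,i=0
  bits 01101011100111100101001000101010 = 1805537834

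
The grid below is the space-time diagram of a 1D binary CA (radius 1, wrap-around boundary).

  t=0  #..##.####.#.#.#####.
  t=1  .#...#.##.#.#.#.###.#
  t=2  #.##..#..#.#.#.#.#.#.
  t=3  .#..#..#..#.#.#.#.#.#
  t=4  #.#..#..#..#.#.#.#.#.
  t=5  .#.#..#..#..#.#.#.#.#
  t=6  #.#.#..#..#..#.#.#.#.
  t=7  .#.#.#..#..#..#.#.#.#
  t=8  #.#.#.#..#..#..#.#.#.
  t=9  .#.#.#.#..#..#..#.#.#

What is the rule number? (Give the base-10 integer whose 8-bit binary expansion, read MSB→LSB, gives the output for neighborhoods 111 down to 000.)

  ###|#  b7=1 t=0,i=7
  ##.|.  b6=0 t=0,i=4
  #.#|#  b5=1 t=0,i=5
  #..|#  b4=1 t=0,i=1
  .##|.  b3=0 t=0,i=3
  .#.|.  b2=0 t=0,i=0
  ..#|.  b1=0 t=0,i=2
  ...|#  b0=1 t=1,i=3
  bits 10110001 = 177

177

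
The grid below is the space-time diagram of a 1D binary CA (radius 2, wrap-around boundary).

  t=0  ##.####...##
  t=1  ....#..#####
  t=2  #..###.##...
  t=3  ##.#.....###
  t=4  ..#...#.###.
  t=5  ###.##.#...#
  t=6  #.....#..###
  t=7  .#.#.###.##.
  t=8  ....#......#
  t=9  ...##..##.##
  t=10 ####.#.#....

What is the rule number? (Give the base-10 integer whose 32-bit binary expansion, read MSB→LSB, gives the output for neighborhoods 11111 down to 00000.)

117607133

  [31] ##### => .  t=1,i=9
  [30] ####. => .  t=0,i=0
  [29] ###.# => .  t=0,i=1
  [28] ###.. => .  t=0,i=6
  [27] ##.## => .  t=0,i=2
  [26] ##.#. => #  t=3,i=2
  [25] ##..# => #  t=7,i=11
  [24] ##... => #  t=0,i=7
  [23] #.### => .  t=0,i=3
  [22] #.##. => .  t=2,i=7
  [21] #.#.# => .  t=7,i=3
  [20] #.#.. => .  t=3,i=3
  [19] #..## => .  t=1,i=6
  [18] #..#. => .  t=7,i=0
  [17] #...# => #  t=0,i=8
  [16] #.... => .  t=1,i=1
  [15] .#### => #  t=0,i=4
  [14] .###. => .  t=2,i=4
  [13] .##.# => .  t=5,i=5
  [12] .##.. => .  t=2,i=8
  [11] .#.## => #  t=4,i=7
  [10] .#.#. => .  t=7,i=2
  [9] .#..# => #  t=1,i=5
  [8] .#... => .  t=3,i=4
  [7] ..### => #  t=0,i=10
  [6] ..##. => #  t=9,i=3
  [5] ..#.# => .  t=4,i=6
  [4] ..#.. => #  t=1,i=4
  [3] ...## => #  t=0,i=9
  [2] ...#. => #  t=1,i=3
  [1] ....# => .  t=1,i=2
  [0] ..... => #  t=3,i=6
  bits 00000111000000101000101011011101 = 117607133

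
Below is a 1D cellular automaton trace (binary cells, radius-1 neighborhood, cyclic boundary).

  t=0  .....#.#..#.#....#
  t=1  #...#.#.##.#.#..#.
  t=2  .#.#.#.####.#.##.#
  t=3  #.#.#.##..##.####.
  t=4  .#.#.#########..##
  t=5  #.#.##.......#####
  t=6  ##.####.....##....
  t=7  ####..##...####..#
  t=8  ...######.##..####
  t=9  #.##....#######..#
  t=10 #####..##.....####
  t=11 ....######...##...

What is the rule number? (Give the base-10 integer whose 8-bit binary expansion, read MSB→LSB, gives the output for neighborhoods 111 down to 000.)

  [7] ### => .  t=2,i=8
  [6] ##. => #  t=1,i=9
  [5] #.# => #  t=0,i=6
  [4] #.. => #  t=0,i=0
  [3] .## => #  t=1,i=8
  [2] .#. => .  t=0,i=5
  [1] ..# => #  t=0,i=4
  [0] ... => .  t=0,i=1
  bits 01111010 = 122

122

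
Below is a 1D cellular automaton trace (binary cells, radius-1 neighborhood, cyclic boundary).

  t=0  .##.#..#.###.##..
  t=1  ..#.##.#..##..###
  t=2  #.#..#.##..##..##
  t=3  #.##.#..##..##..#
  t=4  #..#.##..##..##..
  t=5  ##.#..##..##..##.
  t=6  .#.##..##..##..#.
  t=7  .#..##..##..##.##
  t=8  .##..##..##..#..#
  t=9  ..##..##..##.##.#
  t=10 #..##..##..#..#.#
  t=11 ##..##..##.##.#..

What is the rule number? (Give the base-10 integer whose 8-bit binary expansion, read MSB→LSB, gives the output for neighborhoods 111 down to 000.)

213

  [7] ### => #  t=0,i=10
  [6] ##. => #  t=0,i=2
  [5] #.# => .  t=0,i=3
  [4] #.. => #  t=0,i=5
  [3] .## => .  t=0,i=1
  [2] .#. => #  t=0,i=4
  [1] ..# => .  t=0,i=0
  [0] ... => #  t=0,i=16
  bits 11010101 = 213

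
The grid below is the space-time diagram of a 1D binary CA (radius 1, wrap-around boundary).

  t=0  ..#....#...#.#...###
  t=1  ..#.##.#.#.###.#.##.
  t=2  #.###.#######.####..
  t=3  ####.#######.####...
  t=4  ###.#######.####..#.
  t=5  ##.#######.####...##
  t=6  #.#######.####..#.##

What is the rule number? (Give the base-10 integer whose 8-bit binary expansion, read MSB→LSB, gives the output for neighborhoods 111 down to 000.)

173

  ### -> #   bit 7 = 1  t=0,i=18
  ##. -> .   bit 6 = 0  t=0,i=19
  #.# -> #   bit 5 = 1  t=0,i=12
  #.. -> .   bit 4 = 0  t=0,i=0
  .## -> #   bit 3 = 1  t=0,i=17
  .#. -> #   bit 2 = 1  t=0,i=2
  ..# -> .   bit 1 = 0  t=0,i=1
  ... -> #   bit 0 = 1  t=0,i=4
  bits 10101101 = 173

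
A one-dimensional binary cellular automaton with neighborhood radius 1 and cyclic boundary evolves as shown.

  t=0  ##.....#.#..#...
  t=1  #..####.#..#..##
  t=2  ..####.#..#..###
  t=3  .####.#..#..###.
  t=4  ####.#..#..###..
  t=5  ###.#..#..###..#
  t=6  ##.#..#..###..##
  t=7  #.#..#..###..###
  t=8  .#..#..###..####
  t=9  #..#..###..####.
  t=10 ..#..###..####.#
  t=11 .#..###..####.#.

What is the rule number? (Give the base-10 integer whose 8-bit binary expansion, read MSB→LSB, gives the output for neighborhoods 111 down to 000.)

  [7] ### => #  t=1,i=4
  [6] ##. => .  t=0,i=1
  [5] #.# => #  t=0,i=8
  [4] #.. => .  t=0,i=2
  [3] .## => #  t=0,i=0
  [2] .#. => .  t=0,i=7
  [1] ..# => #  t=0,i=6
  [0] ... => #  t=0,i=3
  bits 10101011 = 171

171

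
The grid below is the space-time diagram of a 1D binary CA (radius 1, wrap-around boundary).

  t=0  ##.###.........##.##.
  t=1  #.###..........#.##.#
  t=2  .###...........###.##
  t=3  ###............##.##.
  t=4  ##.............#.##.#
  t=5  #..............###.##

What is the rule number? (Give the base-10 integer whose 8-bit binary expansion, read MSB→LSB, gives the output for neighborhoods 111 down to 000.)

172

  nb ###: next=#  (t=0,i=4, bit7=1)
  nb ##.: next=.  (t=0,i=1, bit6=0)
  nb #.#: next=#  (t=0,i=2, bit5=1)
  nb #..: next=.  (t=0,i=6, bit4=0)
  nb .##: next=#  (t=0,i=0, bit3=1)
  nb .#.: next=#  (t=1,i=15, bit2=1)
  nb ..#: next=.  (t=0,i=14, bit1=0)
  nb ...: next=.  (t=0,i=7, bit0=0)
  bits 10101100 = 172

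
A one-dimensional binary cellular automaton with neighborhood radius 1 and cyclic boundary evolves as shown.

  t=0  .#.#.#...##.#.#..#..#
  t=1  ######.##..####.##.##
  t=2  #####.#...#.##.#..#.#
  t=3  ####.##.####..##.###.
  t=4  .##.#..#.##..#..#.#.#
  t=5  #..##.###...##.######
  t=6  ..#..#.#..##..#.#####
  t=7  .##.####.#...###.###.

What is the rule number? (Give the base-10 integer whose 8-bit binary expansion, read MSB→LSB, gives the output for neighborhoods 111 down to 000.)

  [7] ### => #  t=1,i=0
  [6] ##. => .  t=0,i=10
  [5] #.# => #  t=0,i=0
  [4] #.. => .  t=0,i=6
  [3] .## => .  t=0,i=9
  [2] .#. => #  t=0,i=1
  [1] ..# => #  t=0,i=8
  [0] ... => #  t=0,i=7
  bits 10100111 = 167

167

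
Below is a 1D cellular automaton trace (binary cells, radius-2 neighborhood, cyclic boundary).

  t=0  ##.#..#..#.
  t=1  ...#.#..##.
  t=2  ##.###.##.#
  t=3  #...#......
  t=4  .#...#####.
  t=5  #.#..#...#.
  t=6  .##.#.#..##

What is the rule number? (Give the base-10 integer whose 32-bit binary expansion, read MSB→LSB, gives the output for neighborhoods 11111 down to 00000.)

287131107

  [31] ##### => .  t=4,i=7
  [30] ####. => .  t=4,i=8
  [29] ###.# => .  t=2,i=1
  [28] ###.. => #  t=4,i=9
  [27] ##.## => .  t=2,i=2
  [26] ##.#. => .  t=0,i=2
  [25] ##..# => .  t=4,i=10
  [24] ##... => #  t=1,i=10
  [23] #.### => .  t=2,i=3
  [22] #.##. => .  t=0,i=0
  [21] #.#.# => .  t=5,i=0
  [20] #.#.. => #  t=0,i=3
  [19] #..## => #  t=1,i=7
  [18] #..#. => #  t=0,i=5
  [17] #...# => .  t=3,i=2
  [16] #.... => #  t=1,i=0
  [15] .#### => .  t=4,i=6
  [14] .###. => #  t=2,i=0
  [13] .##.# => .  t=0,i=1
  [12] .##.. => .  t=1,i=9
  [11] .#.## => .  t=0,i=10
  [10] .#.#. => #  t=1,i=4
  [9] .#..# => .  t=0,i=4
  [8] .#... => #  t=3,i=1
  [7] ..### => #  t=4,i=5
  [6] ..##. => #  t=1,i=8
  [5] ..#.# => #  t=0,i=9
  [4] ..#.. => .  t=0,i=6
  [3] ...## => .  t=4,i=4
  [2] ...#. => .  t=1,i=2
  [1] ....# => #  t=1,i=1
  [0] ..... => #  t=3,i=7
  bits 00010001000111010100010111100011 = 287131107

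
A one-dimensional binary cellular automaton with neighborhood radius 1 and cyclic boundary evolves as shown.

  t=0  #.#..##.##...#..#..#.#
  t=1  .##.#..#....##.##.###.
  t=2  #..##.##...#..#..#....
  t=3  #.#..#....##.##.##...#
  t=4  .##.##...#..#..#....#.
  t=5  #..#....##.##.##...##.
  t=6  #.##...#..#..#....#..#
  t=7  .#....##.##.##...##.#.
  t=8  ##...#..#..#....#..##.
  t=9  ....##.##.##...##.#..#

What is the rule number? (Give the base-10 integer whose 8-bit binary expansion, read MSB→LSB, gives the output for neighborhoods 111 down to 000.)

38

  ### -> .   bit 7 = 0  t=1,i=19
  ##. -> .   bit 6 = 0  t=0,i=0
  #.# -> #   bit 5 = 1  t=0,i=1
  #.. -> .   bit 4 = 0  t=0,i=3
  .## -> .   bit 3 = 0  t=0,i=5
  .#. -> #   bit 2 = 1  t=0,i=2
  ..# -> #   bit 1 = 1  t=0,i=4
  ... -> .   bit 0 = 0  t=0,i=11
  bits 00100110 = 38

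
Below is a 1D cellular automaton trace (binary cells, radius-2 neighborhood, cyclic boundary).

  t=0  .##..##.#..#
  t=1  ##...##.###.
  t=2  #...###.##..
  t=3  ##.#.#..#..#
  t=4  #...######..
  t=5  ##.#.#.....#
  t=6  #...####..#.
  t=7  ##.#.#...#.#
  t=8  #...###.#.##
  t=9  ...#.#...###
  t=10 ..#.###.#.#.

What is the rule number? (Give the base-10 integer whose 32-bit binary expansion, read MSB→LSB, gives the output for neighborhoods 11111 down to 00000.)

  [31] ##### => .  t=4,i=6
  [30] ####. => .  t=4,i=8
  [29] ###.# => .  t=1,i=10
  [28] ###.. => .  t=4,i=9
  [27] ##.## => .  t=1,i=7
  [26] ##.#. => .  t=0,i=7
  [25] ##..# => .  t=0,i=3
  [24] ##... => .  t=1,i=2
  [23] #.### => #  t=1,i=8
  [22] #.##. => #  t=0,i=1
  [21] #.#.# => .  t=3,i=3
  [20] #.#.. => #  t=0,i=8
  [19] #..## => .  t=0,i=4
  [18] #..#. => #  t=0,i=10
  [17] #...# => .  t=1,i=3
  [16] #.... => #  t=5,i=7
  [15] .#### => #  t=4,i=5
  [14] .###. => #  t=1,i=9
  [13] .##.# => #  t=0,i=6
  [12] .##.. => .  t=0,i=2
  [11] .#.## => #  t=0,i=0
  [10] .#.#. => #  t=3,i=4
  [9] .#..# => #  t=0,i=9
  [8] .#... => #  t=2,i=1
  [7] ..### => .  t=2,i=4
  [6] ..##. => #  t=0,i=5
  [5] ..#.# => .  t=0,i=11
  [4] ..#.. => #  t=2,i=0
  [3] ...## => #  t=1,i=4
  [2] ...#. => #  t=7,i=8
  [1] ....# => .  t=5,i=9
  [0] ..... => .  t=5,i=8
  bits 00000000110101011110111101011100 = 14020444

14020444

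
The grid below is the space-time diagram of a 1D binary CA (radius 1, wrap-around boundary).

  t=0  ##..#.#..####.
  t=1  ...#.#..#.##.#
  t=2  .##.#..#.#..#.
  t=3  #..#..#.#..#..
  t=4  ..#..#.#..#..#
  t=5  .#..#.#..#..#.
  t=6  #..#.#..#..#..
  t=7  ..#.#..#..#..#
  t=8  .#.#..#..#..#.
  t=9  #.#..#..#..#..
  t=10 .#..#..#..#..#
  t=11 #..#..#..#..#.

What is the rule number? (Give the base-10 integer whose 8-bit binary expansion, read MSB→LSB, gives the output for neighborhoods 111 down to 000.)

  ###|#  b7=1 t=0,i=10
  ##.|.  b6=0 t=0,i=1
  #.#|#  b5=1 t=0,i=5
  #..|.  b4=0 t=0,i=2
  .##|.  b3=0 t=0,i=0
  .#.|.  b2=0 t=0,i=4
  ..#|#  b1=1 t=0,i=3
  ...|#  b0=1 t=1,i=1
  bits 10100011 = 163

163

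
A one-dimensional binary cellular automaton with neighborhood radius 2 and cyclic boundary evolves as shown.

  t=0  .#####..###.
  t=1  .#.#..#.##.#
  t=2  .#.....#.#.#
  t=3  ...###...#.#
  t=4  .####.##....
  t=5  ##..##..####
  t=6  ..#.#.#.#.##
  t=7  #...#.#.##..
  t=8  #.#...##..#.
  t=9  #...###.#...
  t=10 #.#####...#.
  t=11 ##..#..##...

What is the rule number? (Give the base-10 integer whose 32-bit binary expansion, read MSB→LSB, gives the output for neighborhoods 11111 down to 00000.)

2871224539

  #####|#  b31=1 t=0,i=3
  ####.|.  b30=0 t=0,i=4
  ###.#|#  b29=1 t=4,i=4
  ###..|.  b28=0 t=0,i=5
  ##.##|#  b27=1 t=4,i=5
  ##.#.|.  b26=0 t=1,i=10
  ##..#|#  b25=1 t=0,i=6
  ##...|#  b24=1 t=3,i=6
  #.###|.  b23=0 t=10,i=2
  #.##.|.  b22=0 t=1,i=8
  #.#.#|#  b21=1 t=1,i=1
  #.#..|.  b20=0 t=1,i=3
  #..##|.  b19=0 t=0,i=0
  #..#.|.  b18=0 t=1,i=5
  #...#|#  b17=1 t=3,i=1
  #....|#  b16=1 t=2,i=3
  .####|.  b15=0 t=0,i=2
  .###.|#  b14=1 t=0,i=9
  .##.#|#  b13=1 t=1,i=9
  .##..|.  b12=0 t=4,i=7
  .#.##|#  b11=1 t=1,i=7
  .#.#.|.  b10=0 t=1,i=0
  .#..#|.  b9=0 t=1,i=4
  .#...|.  b8=0 t=2,i=2
  ..###|#  b7=1 t=0,i=1
  ..##.|#  b6=1 t=5,i=4
  ..#.#|.  b5=0 t=1,i=6
  ..#..|#  b4=1 t=7,i=0
  ...##|#  b3=1 t=3,i=2
  ...#.|.  b2=0 t=2,i=6
  ....#|#  b1=1 t=2,i=5
  .....|#  b0=1 t=2,i=4
  bits 10101011001000110110100011011011 = 2871224539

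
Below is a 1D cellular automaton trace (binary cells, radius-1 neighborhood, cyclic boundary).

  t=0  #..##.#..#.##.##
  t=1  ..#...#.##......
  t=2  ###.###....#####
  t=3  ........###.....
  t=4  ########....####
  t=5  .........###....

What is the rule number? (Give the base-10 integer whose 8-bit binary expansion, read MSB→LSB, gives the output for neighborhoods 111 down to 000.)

7

  [7] ### => .  t=0,i=15
  [6] ##. => .  t=0,i=0
  [5] #.# => .  t=0,i=5
  [4] #.. => .  t=0,i=1
  [3] .## => .  t=0,i=3
  [2] .#. => #  t=0,i=6
  [1] ..# => #  t=0,i=2
  [0] ... => #  t=1,i=0
  bits 00000111 = 7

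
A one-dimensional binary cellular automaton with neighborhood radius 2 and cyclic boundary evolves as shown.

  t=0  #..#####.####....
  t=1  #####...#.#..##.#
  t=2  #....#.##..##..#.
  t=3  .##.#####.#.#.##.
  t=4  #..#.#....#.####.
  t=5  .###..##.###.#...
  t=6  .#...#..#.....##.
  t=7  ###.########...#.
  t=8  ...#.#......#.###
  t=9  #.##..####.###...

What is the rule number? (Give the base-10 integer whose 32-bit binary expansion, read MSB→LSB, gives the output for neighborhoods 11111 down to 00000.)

  [31] ##### => .  t=0,i=5
  [30] ####. => .  t=0,i=6
  [29] ###.# => .  t=0,i=7
  [28] ###.. => .  t=0,i=12
  [27] ##.## => #  t=0,i=8
  [26] ##.#. => .  t=3,i=9
  [25] ##..# => .  t=2,i=9
  [24] ##... => #  t=0,i=13
  [23] #.### => .  t=0,i=9
  [22] #.##. => #  t=2,i=7
  [21] #.#.# => #  t=3,i=10
  [20] #.#.. => .  t=1,i=10
  [19] #..## => #  t=0,i=2
  [18] #..#. => #  t=2,i=14
  [17] #...# => .  t=1,i=6
  [16] #.... => #  t=0,i=14
  [15] .#### => #  t=0,i=4
  [14] .###. => .  t=5,i=2
  [13] .##.# => .  t=1,i=14
  [12] .##.. => #  t=2,i=8
  [11] .#.## => #  t=2,i=6
  [10] .#.#. => .  t=1,i=9
  [9] .#..# => #  t=0,i=1
  [8] .#... => #  t=2,i=1
  [7] ..### => #  t=0,i=3
  [6] ..##. => .  t=1,i=13
  [5] ..#.# => #  t=1,i=8
  [4] ..#.. => #  t=0,i=0
  [3] ...## => .  t=5,i=0
  [2] ...#. => #  t=0,i=16
  [1] ....# => .  t=0,i=15
  [0] ..... => #  t=6,i=11
  bits 00001001011011011001101110110101 = 158178229

158178229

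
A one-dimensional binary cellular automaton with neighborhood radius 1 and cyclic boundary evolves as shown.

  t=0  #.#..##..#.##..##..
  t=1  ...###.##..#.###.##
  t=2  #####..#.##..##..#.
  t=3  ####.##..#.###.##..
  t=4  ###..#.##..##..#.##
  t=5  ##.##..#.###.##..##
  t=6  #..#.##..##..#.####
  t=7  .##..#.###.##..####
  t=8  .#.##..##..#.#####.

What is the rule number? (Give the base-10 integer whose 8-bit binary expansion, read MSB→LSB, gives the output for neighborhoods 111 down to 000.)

  nb ###: next=#  (t=1,i=4, bit7=1)
  nb ##.: next=.  (t=0,i=6, bit6=0)
  nb #.#: next=.  (t=0,i=1, bit5=0)
  nb #..: next=#  (t=0,i=3, bit4=1)
  nb .##: next=#  (t=0,i=5, bit3=1)
  nb .#.: next=.  (t=0,i=0, bit2=0)
  nb ..#: next=#  (t=0,i=4, bit1=1)
  nb ...: next=#  (t=1,i=1, bit0=1)
  bits 10011011 = 155

155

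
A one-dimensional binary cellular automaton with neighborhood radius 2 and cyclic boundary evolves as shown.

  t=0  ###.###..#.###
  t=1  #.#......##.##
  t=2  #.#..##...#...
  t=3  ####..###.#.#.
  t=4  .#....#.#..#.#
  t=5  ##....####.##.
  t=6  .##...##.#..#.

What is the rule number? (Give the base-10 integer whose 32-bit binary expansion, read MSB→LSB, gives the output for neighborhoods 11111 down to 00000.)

  ##### -> #   bit 31 = 1  t=0,i=0
  ####. -> .   bit 30 = 0  t=0,i=1
  ###.# -> #   bit 29 = 1  t=0,i=2
  ###.. -> .   bit 28 = 0  t=0,i=6
  ##.## -> .   bit 27 = 0  t=0,i=3
  ##.#. -> .   bit 26 = 0  t=1,i=1
  ##..# -> .   bit 25 = 0  t=0,i=7
  ##... -> #   bit 24 = 1  t=2,i=7
  #.### -> .   bit 23 = 0  t=0,i=4
  #.##. -> .   bit 22 = 0  t=5,i=0
  #.#.# -> .   bit 21 = 0  t=3,i=10
  #.#.. -> #   bit 20 = 1  t=1,i=2
  #..## -> .   bit 19 = 0  t=2,i=4
  #..#. -> .   bit 18 = 0  t=0,i=8
  #...# -> #   bit 17 = 1  t=2,i=8
  #.... -> .   bit 16 = 0  t=1,i=4
  .#### -> #   bit 15 = 1  t=0,i=12
  .###. -> .   bit 14 = 0  t=0,i=5
  .##.# -> #   bit 13 = 1  t=1,i=10
  .##.. -> #   bit 12 = 1  t=2,i=6
  .#.## -> #   bit 11 = 1  t=0,i=10
  .#.#. -> #   bit 10 = 1  t=2,i=1
  .#..# -> #   bit 9 = 1  t=2,i=3
  .#... -> .   bit 8 = 0  t=1,i=3
  ..### -> #   bit 7 = 1  t=3,i=6
  ..##. -> .   bit 6 = 0  t=1,i=9
  ..#.# -> #   bit 5 = 1  t=0,i=9
  ..#.. -> #   bit 4 = 1  t=2,i=10
  ...## -> .   bit 3 = 0  t=1,i=8
  ...#. -> .   bit 2 = 0  t=2,i=9
  ....# -> .   bit 1 = 0  t=1,i=7
  ..... -> #   bit 0 = 1  t=1,i=5
  bits 10100001000100101011111010110001 = 2702360241

2702360241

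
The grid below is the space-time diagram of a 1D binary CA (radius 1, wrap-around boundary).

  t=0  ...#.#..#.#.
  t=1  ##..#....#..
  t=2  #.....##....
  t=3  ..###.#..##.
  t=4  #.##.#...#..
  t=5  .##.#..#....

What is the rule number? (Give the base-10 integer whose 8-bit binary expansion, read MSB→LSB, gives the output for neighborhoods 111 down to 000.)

  [7] ### => #  t=3,i=3
  [6] ##. => .  t=1,i=1
  [5] #.# => #  t=0,i=4
  [4] #.. => .  t=0,i=6
  [3] .## => #  t=1,i=0
  [2] .#. => .  t=0,i=3
  [1] ..# => .  t=0,i=2
  [0] ... => #  t=0,i=0
  bits 10101001 = 169

169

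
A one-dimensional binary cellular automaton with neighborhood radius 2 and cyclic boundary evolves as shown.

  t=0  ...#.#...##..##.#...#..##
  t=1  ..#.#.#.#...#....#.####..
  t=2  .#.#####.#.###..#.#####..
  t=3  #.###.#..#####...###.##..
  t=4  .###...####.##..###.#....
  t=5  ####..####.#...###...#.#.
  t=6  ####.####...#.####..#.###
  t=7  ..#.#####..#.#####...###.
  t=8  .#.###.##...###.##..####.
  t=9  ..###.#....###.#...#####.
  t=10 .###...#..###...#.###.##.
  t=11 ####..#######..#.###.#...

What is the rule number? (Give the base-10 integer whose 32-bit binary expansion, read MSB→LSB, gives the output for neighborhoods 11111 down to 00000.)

  #####|.  b31=0 t=2,i=5
  ####.|#  b30=1 t=1,i=21
  ###.#|.  b29=0 t=2,i=7
  ###..|#  b28=1 t=1,i=22
  ##.##|#  b27=1 t=3,i=20
  ##.#.|.  b26=0 t=0,i=15
  ##..#|.  b25=0 t=0,i=11
  ##...|.  b24=0 t=0,i=0
  #.###|#  b23=1 t=1,i=19
  #.##.|.  b22=0 t=3,i=21
  #.#.#|#  b21=1 t=1,i=4
  #.#..|.  b20=0 t=0,i=5
  #..##|#  b19=1 t=0,i=12
  #..#.|.  b18=0 t=2,i=15
  #...#|.  b17=0 t=0,i=1
  #....|.  b16=0 t=1,i=14
  .####|#  b15=1 t=1,i=20
  .###.|#  b14=1 t=2,i=12
  .##.#|.  b13=0 t=0,i=14
  .##..|.  b12=0 t=0,i=10
  .#.##|#  b11=1 t=1,i=18
  .#.#.|#  b10=1 t=0,i=4
  .#..#|#  b9=1 t=0,i=21
  .#...|#  b8=1 t=0,i=6
  ..###|#  b7=1 t=3,i=9
  ..##.|.  b6=0 t=0,i=9
  ..#.#|.  b5=0 t=0,i=3
  ..#..|#  b4=1 t=0,i=20
  ...##|#  b3=1 t=0,i=8
  ...#.|#  b2=1 t=0,i=2
  ....#|.  b1=0 t=1,i=0
  .....|#  b0=1 t=4,i=23
  bits 01011000101010001100111110011101 = 1487458205

1487458205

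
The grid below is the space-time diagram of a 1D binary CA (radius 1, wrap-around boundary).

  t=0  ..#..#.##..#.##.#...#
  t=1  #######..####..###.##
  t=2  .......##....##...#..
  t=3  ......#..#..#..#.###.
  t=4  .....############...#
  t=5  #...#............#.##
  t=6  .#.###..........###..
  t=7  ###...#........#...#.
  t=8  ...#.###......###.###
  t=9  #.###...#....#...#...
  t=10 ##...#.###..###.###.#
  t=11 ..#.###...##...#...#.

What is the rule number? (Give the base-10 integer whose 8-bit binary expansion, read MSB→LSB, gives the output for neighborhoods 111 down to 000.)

  ### -> .   bit 7 = 0  t=1,i=0
  ##. -> .   bit 6 = 0  t=0,i=8
  #.# -> #   bit 5 = 1  t=0,i=6
  #.. -> #   bit 4 = 1  t=0,i=0
  .## -> .   bit 3 = 0  t=0,i=7
  .#. -> #   bit 2 = 1  t=0,i=2
  ..# -> #   bit 1 = 1  t=0,i=1
  ... -> .   bit 0 = 0  t=0,i=18
  bits 00110110 = 54

54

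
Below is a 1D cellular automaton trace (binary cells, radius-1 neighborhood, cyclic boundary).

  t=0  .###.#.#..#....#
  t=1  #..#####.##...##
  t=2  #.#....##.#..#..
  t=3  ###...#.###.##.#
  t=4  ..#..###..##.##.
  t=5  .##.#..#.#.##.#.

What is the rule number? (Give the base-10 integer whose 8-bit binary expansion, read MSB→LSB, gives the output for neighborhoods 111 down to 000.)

  ### -> .   bit 7 = 0  t=0,i=2
  ##. -> #   bit 6 = 1  t=0,i=3
  #.# -> #   bit 5 = 1  t=0,i=0
  #.. -> .   bit 4 = 0  t=0,i=8
  .## -> .   bit 3 = 0  t=0,i=1
  .#. -> #   bit 2 = 1  t=0,i=5
  ..# -> #   bit 1 = 1  t=0,i=9
  ... -> .   bit 0 = 0  t=0,i=12
  bits 01100110 = 102

102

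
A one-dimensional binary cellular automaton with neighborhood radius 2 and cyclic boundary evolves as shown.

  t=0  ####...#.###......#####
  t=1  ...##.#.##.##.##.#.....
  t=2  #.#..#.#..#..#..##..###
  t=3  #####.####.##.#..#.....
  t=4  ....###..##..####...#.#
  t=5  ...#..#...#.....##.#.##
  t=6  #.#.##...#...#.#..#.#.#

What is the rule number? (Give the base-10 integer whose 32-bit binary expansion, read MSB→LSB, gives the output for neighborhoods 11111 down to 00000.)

  ##### -> .   bit 31 = 0  t=0,i=0
  ####. -> .   bit 30 = 0  t=0,i=2
  ###.# -> #   bit 29 = 1  t=2,i=0
  ###.. -> #   bit 28 = 1  t=0,i=3
  ##.## -> #   bit 27 = 1  t=1,i=10
  ##.#. -> #   bit 26 = 1  t=1,i=5
  ##..# -> .   bit 25 = 0  t=2,i=18
  ##... -> #   bit 24 = 1  t=0,i=4
  #.### -> #   bit 23 = 1  t=0,i=9
  #.##. -> .   bit 22 = 0  t=1,i=8
  #.#.# -> .   bit 21 = 0  t=1,i=6
  #.#.. -> #   bit 20 = 1  t=1,i=17
  #..## -> .   bit 19 = 0  t=2,i=15
  #..#. -> #   bit 18 = 1  t=2,i=4
  #...# -> .   bit 17 = 0  t=0,i=5
  #.... -> .   bit 16 = 0  t=0,i=13
  .#### -> .   bit 15 = 0  t=0,i=19
  .###. -> .   bit 14 = 0  t=0,i=10
  .##.# -> .   bit 13 = 0  t=1,i=4
  .##.. -> #   bit 12 = 1  t=2,i=17
  .#.## -> #   bit 11 = 1  t=0,i=8
  .#.#. -> #   bit 10 = 1  t=2,i=6
  .#..# -> #   bit 9 = 1  t=2,i=3
  .#... -> .   bit 8 = 0  t=1,i=18
  ..### -> .   bit 7 = 0  t=0,i=18
  ..##. -> .   bit 6 = 0  t=1,i=3
  ..#.# -> .   bit 5 = 0  t=0,i=7
  ..#.. -> .   bit 4 = 0  t=2,i=10
  ...## -> #   bit 3 = 1  t=0,i=17
  ...#. -> #   bit 2 = 1  t=0,i=6
  ....# -> .   bit 1 = 0  t=0,i=16
  ..... -> #   bit 0 = 1  t=0,i=14
  bits 00111101100101000001111000001101 = 1033117197

1033117197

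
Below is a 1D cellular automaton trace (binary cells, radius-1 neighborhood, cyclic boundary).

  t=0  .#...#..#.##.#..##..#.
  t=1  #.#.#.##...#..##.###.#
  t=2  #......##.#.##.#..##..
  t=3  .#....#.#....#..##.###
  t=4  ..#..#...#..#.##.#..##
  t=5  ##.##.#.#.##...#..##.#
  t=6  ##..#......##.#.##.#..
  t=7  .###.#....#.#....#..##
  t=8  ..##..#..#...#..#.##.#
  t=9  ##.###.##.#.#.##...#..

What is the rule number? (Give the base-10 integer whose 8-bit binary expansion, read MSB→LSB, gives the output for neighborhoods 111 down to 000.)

210

  ### -> #   bit 7 = 1  t=1,i=18
  ##. -> #   bit 6 = 1  t=0,i=11
  #.# -> .   bit 5 = 0  t=0,i=9
  #.. -> #   bit 4 = 1  t=0,i=2
  .## -> .   bit 3 = 0  t=0,i=10
  .#. -> .   bit 2 = 0  t=0,i=1
  ..# -> #   bit 1 = 1  t=0,i=0
  ... -> .   bit 0 = 0  t=0,i=3
  bits 11010010 = 210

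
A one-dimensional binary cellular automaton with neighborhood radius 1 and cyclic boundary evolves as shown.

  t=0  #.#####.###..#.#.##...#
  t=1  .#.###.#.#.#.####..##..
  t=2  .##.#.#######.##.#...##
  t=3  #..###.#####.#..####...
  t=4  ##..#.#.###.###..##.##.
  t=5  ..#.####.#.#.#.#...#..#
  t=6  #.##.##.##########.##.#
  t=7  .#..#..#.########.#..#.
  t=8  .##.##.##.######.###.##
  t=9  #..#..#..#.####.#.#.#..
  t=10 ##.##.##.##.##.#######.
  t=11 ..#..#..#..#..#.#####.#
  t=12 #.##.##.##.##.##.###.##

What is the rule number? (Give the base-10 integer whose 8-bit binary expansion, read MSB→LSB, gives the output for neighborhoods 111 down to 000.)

181

  ### -> #   bit 7 = 1  t=0,i=3
  ##. -> .   bit 6 = 0  t=0,i=0
  #.# -> #   bit 5 = 1  t=0,i=1
  #.. -> #   bit 4 = 1  t=0,i=11
  .## -> .   bit 3 = 0  t=0,i=2
  .#. -> #   bit 2 = 1  t=0,i=13
  ..# -> .   bit 1 = 0  t=0,i=12
  ... -> #   bit 0 = 1  t=0,i=20
  bits 10110101 = 181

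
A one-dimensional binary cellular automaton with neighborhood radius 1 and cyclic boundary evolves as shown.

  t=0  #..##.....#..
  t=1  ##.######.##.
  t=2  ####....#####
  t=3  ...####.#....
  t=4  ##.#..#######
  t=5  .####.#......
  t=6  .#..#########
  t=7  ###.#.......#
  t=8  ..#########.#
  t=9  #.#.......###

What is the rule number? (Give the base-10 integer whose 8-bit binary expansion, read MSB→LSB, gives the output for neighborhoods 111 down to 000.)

  nb ###: next=.  (t=1,i=4, bit7=0)
  nb ##.: next=#  (t=0,i=4, bit6=1)
  nb #.#: next=#  (t=1,i=2, bit5=1)
  nb #..: next=#  (t=0,i=1, bit4=1)
  nb .##: next=#  (t=0,i=3, bit3=1)
  nb .#.: next=#  (t=0,i=0, bit2=1)
  nb ..#: next=.  (t=0,i=2, bit1=0)
  nb ...: next=#  (t=0,i=6, bit0=1)
  bits 01111101 = 125

125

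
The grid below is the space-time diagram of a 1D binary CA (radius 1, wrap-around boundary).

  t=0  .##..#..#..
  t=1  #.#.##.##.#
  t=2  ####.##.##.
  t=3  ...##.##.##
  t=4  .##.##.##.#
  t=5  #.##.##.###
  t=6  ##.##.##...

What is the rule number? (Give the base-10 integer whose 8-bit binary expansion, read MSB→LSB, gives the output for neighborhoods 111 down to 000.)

  [7] ### => .  t=2,i=1
  [6] ##. => #  t=0,i=2
  [5] #.# => #  t=1,i=1
  [4] #.. => .  t=0,i=3
  [3] .## => .  t=0,i=1
  [2] .#. => #  t=0,i=5
  [1] ..# => #  t=0,i=0
  [0] ... => #  t=0,i=10
  bits 01100111 = 103

103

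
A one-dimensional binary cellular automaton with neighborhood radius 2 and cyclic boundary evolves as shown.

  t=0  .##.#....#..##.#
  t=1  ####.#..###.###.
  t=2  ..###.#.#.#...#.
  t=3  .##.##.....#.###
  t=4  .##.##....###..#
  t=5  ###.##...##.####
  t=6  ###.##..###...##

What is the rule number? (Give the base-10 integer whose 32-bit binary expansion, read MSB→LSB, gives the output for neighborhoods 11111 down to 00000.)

  nb #####: next=#  (t=5,i=0, bit31=1)
  nb ####.: next=#  (t=1,i=2, bit30=1)
  nb ###.#: next=#  (t=1,i=3, bit29=1)
  nb ###..: next=#  (t=4,i=12, bit28=1)
  nb ##.##: next=.  (t=1,i=11, bit27=0)
  nb ##.#.: next=#  (t=0,i=3, bit26=1)
  nb ##..#: next=#  (t=4,i=13, bit25=1)
  nb ##...: next=.  (t=3,i=6, bit24=0)
  nb #.###: next=.  (t=1,i=0, bit23=0)
  nb #.##.: next=#  (t=0,i=1, bit22=1)
  nb #.#.#: next=.  (t=0,i=15, bit21=0)
  nb #.#..: next=.  (t=0,i=4, bit20=0)
  nb #..##: next=.  (t=0,i=11, bit19=0)
  nb #..#.: next=#  (t=4,i=14, bit18=1)
  nb #...#: next=.  (t=2,i=0, bit17=0)
  nb #....: next=.  (t=0,i=6, bit16=0)
  nb .####: next=.  (t=1,i=1, bit15=0)
  nb .###.: next=.  (t=1,i=9, bit14=0)
  nb .##.#: next=#  (t=0,i=2, bit13=1)
  nb .##..: next=#  (t=3,i=5, bit12=1)
  nb .#.##: next=#  (t=0,i=0, bit11=1)
  nb .#.#.: next=.  (t=2,i=7, bit10=0)
  nb .#..#: next=#  (t=0,i=10, bit9=1)
  nb .#...: next=#  (t=0,i=5, bit8=1)
  nb ..###: next=#  (t=1,i=8, bit7=1)
  nb ..##.: next=#  (t=0,i=12, bit6=1)
  nb ..#.#: next=#  (t=3,i=11, bit5=1)
  nb ..#..: next=#  (t=0,i=9, bit4=1)
  nb ...##: next=#  (t=2,i=1, bit3=1)
  nb ...#.: next=#  (t=0,i=8, bit2=1)
  nb ....#: next=.  (t=0,i=7, bit1=0)
  nb .....: next=.  (t=3,i=8, bit0=0)
  bits 11110110010001000011101111111100 = 4131666940

4131666940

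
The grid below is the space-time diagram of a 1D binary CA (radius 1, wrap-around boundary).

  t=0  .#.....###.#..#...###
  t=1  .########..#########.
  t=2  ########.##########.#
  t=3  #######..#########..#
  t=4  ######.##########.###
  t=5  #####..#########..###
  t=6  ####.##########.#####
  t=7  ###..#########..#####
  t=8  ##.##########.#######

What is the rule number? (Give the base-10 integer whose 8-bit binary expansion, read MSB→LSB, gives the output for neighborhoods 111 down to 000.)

  [7] ### => #  t=0,i=8
  [6] ##. => .  t=0,i=9
  [5] #.# => .  t=0,i=0
  [4] #.. => #  t=0,i=2
  [3] .## => #  t=0,i=7
  [2] .#. => #  t=0,i=1
  [1] ..# => #  t=0,i=6
  [0] ... => #  t=0,i=3
  bits 10011111 = 159

159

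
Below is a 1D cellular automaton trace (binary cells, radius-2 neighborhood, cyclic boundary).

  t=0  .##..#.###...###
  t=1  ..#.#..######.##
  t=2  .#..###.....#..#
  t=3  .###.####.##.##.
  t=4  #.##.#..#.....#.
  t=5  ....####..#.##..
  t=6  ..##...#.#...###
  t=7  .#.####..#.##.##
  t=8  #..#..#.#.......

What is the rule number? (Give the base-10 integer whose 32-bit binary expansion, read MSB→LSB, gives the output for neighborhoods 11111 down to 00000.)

899633678

  #####|.  b31=0 t=1,i=9
  ####.|.  b30=0 t=1,i=11
  ###.#|#  b29=1 t=0,i=15
  ###..|#  b28=1 t=0,i=9
  ##.##|.  b27=0 t=0,i=0
  ##.#.|#  b26=1 t=4,i=4
  ##..#|.  b25=0 t=0,i=3
  ##...|#  b24=1 t=0,i=10
  #.###|#  b23=1 t=0,i=7
  #.##.|.  b22=0 t=0,i=1
  #.#.#|.  b21=0 t=4,i=0
  #.#..|#  b20=1 t=1,i=4
  #..##|#  b19=1 t=1,i=6
  #..#.|#  b18=1 t=0,i=4
  #...#|#  b17=1 t=0,i=11
  #....|#  b16=1 t=2,i=8
  .####|.  b15=0 t=1,i=8
  .###.|#  b14=1 t=0,i=8
  .##.#|.  b13=0 t=3,i=11
  .##..|#  b12=1 t=0,i=2
  .#.##|.  b11=0 t=0,i=6
  .#.#.|.  b10=0 t=1,i=3
  .#..#|#  b9=1 t=1,i=5
  .#...|.  b8=0 t=4,i=9
  ..###|.  b7=0 t=0,i=13
  ..##.|.  b6=0 t=6,i=2
  ..#.#|.  b5=0 t=0,i=5
  ..#..|.  b4=0 t=2,i=12
  ...##|#  b3=1 t=0,i=12
  ...#.|#  b2=1 t=2,i=11
  ....#|#  b1=1 t=2,i=10
  .....|.  b0=0 t=2,i=9
  bits 00110101100111110101001000001110 = 899633678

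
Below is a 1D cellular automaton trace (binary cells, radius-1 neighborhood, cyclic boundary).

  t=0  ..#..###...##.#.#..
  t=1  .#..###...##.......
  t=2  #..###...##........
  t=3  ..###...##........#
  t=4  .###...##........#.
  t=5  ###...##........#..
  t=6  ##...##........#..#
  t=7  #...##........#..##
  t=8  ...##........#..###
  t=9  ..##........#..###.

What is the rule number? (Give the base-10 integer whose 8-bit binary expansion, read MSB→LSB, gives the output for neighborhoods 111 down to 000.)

138

  ### -> #   bit 7 = 1  t=0,i=6
  ##. -> .   bit 6 = 0  t=0,i=7
  #.# -> .   bit 5 = 0  t=0,i=13
  #.. -> .   bit 4 = 0  t=0,i=3
  .## -> #   bit 3 = 1  t=0,i=5
  .#. -> .   bit 2 = 0  t=0,i=2
  ..# -> #   bit 1 = 1  t=0,i=1
  ... -> .   bit 0 = 0  t=0,i=0
  bits 10001010 = 138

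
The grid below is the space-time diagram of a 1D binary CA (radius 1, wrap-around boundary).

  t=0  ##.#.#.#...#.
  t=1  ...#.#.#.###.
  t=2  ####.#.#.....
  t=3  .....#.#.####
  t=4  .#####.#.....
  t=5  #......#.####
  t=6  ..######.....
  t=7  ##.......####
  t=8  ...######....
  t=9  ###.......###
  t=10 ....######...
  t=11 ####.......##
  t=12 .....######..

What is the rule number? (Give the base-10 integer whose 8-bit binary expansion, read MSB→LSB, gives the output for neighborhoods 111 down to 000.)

7

  ### -> .   bit 7 = 0  t=1,i=10
  ##. -> .   bit 6 = 0  t=0,i=1
  #.# -> .   bit 5 = 0  t=0,i=2
  #.. -> .   bit 4 = 0  t=0,i=8
  .## -> .   bit 3 = 0  t=0,i=0
  .#. -> #   bit 2 = 1  t=0,i=3
  ..# -> #   bit 1 = 1  t=0,i=10
  ... -> #   bit 0 = 1  t=0,i=9
  bits 00000111 = 7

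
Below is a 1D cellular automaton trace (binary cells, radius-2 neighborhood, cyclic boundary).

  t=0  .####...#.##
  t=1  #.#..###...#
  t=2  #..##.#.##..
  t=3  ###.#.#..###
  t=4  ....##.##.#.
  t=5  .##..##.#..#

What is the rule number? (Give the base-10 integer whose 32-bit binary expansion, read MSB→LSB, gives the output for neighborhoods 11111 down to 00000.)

  ##### -> .   bit 31 = 0  t=3,i=0
  ####. -> .   bit 30 = 0  t=0,i=3
  ###.# -> .   bit 29 = 0  t=3,i=2
  ###.. -> .   bit 28 = 0  t=0,i=4
  ##.## -> #   bit 27 = 1  t=0,i=0
  ##.#. -> .   bit 26 = 0  t=1,i=1
  ##..# -> #   bit 25 = 1  t=2,i=10
  ##... -> #   bit 24 = 1  t=0,i=5
  #.### -> .   bit 23 = 0  t=0,i=1
  #.##. -> .   bit 22 = 0  t=0,i=10
  #.#.# -> #   bit 21 = 1  t=2,i=6
  #.#.. -> .   bit 20 = 0  t=1,i=2
  #..## -> #   bit 19 = 1  t=1,i=4
  #..#. -> #   bit 18 = 1  t=2,i=11
  #...# -> #   bit 17 = 1  t=0,i=6
  #.... -> .   bit 16 = 0  t=4,i=0
  .#### -> #   bit 15 = 1  t=0,i=2
  .###. -> #   bit 14 = 1  t=1,i=6
  .##.# -> #   bit 13 = 1  t=0,i=11
  .##.. -> #   bit 12 = 1  t=2,i=9
  .#.## -> .   bit 11 = 0  t=0,i=9
  .#.#. -> #   bit 10 = 1  t=3,i=5
  .#..# -> #   bit 9 = 1  t=1,i=3
  .#... -> #   bit 8 = 1  t=4,i=11
  ..### -> .   bit 7 = 0  t=1,i=5
  ..##. -> .   bit 6 = 0  t=1,i=11
  ..#.# -> .   bit 5 = 0  t=0,i=8
  ..#.. -> #   bit 4 = 1  t=2,i=0
  ...## -> .   bit 3 = 0  t=1,i=10
  ...#. -> #   bit 2 = 1  t=0,i=7
  ....# -> #   bit 1 = 1  t=4,i=2
  ..... -> #   bit 0 = 1  t=4,i=1
  bits 00001011001011101111011100010111 = 187627287

187627287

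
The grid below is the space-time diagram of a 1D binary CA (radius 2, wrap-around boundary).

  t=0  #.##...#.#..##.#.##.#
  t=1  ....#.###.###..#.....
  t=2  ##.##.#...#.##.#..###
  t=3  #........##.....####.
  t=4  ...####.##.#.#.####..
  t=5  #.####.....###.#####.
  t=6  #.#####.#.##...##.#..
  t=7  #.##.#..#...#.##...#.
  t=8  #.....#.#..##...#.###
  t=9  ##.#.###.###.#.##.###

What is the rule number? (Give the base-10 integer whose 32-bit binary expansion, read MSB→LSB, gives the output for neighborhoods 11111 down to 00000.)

1403553533

  ##### -> .   bit 31 = 0  t=2,i=20
  ####. -> #   bit 30 = 1  t=2,i=0
  ###.# -> .   bit 29 = 0  t=1,i=8
  ###.. -> #   bit 28 = 1  t=1,i=12
  ##.## -> .   bit 27 = 0  t=0,i=1
  ##.#. -> .   bit 26 = 0  t=0,i=14
  ##..# -> #   bit 25 = 1  t=1,i=13
  ##... -> #   bit 24 = 1  t=0,i=4
  #.### -> #   bit 23 = 1  t=1,i=6
  #.##. -> .   bit 22 = 0  t=0,i=2
  #.#.# -> #   bit 21 = 1  t=0,i=15
  #.#.. -> .   bit 20 = 0  t=0,i=9
  #..## -> #   bit 19 = 1  t=0,i=11
  #..#. -> .   bit 18 = 0  t=1,i=14
  #...# -> .   bit 17 = 0  t=0,i=5
  #.... -> .   bit 16 = 0  t=1,i=17
  .#### -> #   bit 15 = 1  t=2,i=19
  .###. -> .   bit 14 = 0  t=1,i=7
  .##.# -> .   bit 13 = 0  t=0,i=0
  .##.. -> .   bit 12 = 0  t=0,i=3
  .#.## -> .   bit 11 = 0  t=0,i=16
  .#.#. -> #   bit 10 = 1  t=0,i=8
  .#..# -> #   bit 9 = 1  t=0,i=10
  .#... -> .   bit 8 = 0  t=1,i=16
  ..### -> #   bit 7 = 1  t=2,i=18
  ..##. -> #   bit 6 = 1  t=0,i=12
  ..#.# -> #   bit 5 = 1  t=0,i=7
  ..#.. -> #   bit 4 = 1  t=1,i=15
  ...## -> #   bit 3 = 1  t=3,i=8
  ...#. -> #   bit 2 = 1  t=0,i=6
  ....# -> .   bit 1 = 0  t=1,i=2
  ..... -> #   bit 0 = 1  t=1,i=0
  bits 01010011101010001000011011111101 = 1403553533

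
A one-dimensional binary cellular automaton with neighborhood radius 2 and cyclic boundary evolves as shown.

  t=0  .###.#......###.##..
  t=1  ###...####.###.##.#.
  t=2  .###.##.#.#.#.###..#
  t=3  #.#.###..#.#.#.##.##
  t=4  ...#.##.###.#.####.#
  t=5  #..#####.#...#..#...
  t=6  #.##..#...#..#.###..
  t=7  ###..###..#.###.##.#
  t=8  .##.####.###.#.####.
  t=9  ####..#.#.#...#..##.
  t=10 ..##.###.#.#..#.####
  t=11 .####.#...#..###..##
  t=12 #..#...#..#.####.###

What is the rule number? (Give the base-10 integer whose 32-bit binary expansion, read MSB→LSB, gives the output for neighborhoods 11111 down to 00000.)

1498246649

  #####|.  b31=0 t=5,i=5
  ####.|#  b30=1 t=1,i=8
  ###.#|.  b29=0 t=0,i=3
  ###..|#  b28=1 t=1,i=2
  ##.##|#  b27=1 t=0,i=15
  ##.#.|.  b26=0 t=0,i=4
  ##..#|.  b25=0 t=2,i=17
  ##...|#  b24=1 t=0,i=18
  #.###|.  b23=0 t=1,i=0
  #.##.|#  b22=1 t=0,i=16
  #.#.#|.  b21=0 t=1,i=18
  #.#..|.  b20=0 t=0,i=5
  #..##|#  b19=1 t=5,i=2
  #..#.|#  b18=1 t=2,i=18
  #...#|.  b17=0 t=0,i=19
  #....|#  b16=1 t=0,i=7
  .####|.  b15=0 t=1,i=7
  .###.|#  b14=1 t=0,i=2
  .##.#|#  b13=1 t=1,i=16
  .##..|.  b12=0 t=0,i=17
  .#.##|#  b11=1 t=1,i=19
  .#.#.|#  b10=1 t=2,i=9
  .#..#|.  b9=0 t=5,i=1
  .#...|#  b8=1 t=0,i=6
  ..###|#  b7=1 t=0,i=1
  ..##.|#  b6=1 t=8,i=1
  ..#.#|#  b5=1 t=2,i=19
  ..#..|#  b4=1 t=5,i=0
  ...##|#  b3=1 t=0,i=0
  ...#.|.  b2=0 t=4,i=2
  ....#|.  b1=0 t=0,i=10
  .....|#  b0=1 t=0,i=8
  bits 01011001010011010110110111111001 = 1498246649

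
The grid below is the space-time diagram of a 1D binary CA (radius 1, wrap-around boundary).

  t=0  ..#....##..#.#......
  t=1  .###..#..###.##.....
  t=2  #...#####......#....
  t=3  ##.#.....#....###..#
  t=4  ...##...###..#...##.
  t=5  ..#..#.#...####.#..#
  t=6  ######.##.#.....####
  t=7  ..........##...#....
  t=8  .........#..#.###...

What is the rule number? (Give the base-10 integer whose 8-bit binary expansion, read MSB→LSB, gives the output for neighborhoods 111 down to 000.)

  [7] ### => .  t=1,i=2
  [6] ##. => .  t=0,i=8
  [5] #.# => .  t=0,i=12
  [4] #.. => #  t=0,i=3
  [3] .## => .  t=0,i=7
  [2] .#. => #  t=0,i=2
  [1] ..# => #  t=0,i=1
  [0] ... => .  t=0,i=0
  bits 00010110 = 22

22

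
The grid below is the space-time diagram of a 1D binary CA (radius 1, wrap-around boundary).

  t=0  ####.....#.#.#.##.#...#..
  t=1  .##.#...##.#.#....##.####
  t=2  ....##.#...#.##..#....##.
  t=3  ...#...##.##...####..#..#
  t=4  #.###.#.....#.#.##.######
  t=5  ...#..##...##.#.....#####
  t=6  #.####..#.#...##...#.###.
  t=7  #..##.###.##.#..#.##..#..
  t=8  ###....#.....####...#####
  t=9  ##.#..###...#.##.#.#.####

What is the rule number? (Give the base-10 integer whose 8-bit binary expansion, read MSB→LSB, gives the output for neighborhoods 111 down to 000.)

  ### -> #   bit 7 = 1  t=0,i=1
  ##. -> .   bit 6 = 0  t=0,i=3
  #.# -> .   bit 5 = 0  t=0,i=10
  #.. -> #   bit 4 = 1  t=0,i=4
  .## -> .   bit 3 = 0  t=0,i=0
  .#. -> #   bit 2 = 1  t=0,i=9
  ..# -> #   bit 1 = 1  t=0,i=8
  ... -> .   bit 0 = 0  t=0,i=5
  bits 10010110 = 150

150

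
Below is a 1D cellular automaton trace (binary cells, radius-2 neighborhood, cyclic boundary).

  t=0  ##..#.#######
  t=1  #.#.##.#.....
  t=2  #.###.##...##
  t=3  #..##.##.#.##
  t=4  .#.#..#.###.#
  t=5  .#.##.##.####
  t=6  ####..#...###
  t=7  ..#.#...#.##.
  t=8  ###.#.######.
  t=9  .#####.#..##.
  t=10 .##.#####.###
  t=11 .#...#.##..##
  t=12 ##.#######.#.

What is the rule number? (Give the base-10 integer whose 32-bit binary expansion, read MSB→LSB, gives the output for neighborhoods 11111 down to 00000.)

1718803174

  nb #####: next=.  (t=0,i=8, bit31=0)
  nb ####.: next=#  (t=0,i=0, bit30=1)
  nb ###.#: next=#  (t=2,i=0, bit29=1)
  nb ###..: next=.  (t=0,i=1, bit28=0)
  nb ##.##: next=.  (t=2,i=1, bit27=0)
  nb ##.#.: next=#  (t=1,i=6, bit26=1)
  nb ##..#: next=#  (t=0,i=2, bit25=1)
  nb ##...: next=.  (t=2,i=8, bit24=0)
  nb #.###: next=.  (t=0,i=6, bit23=0)
  nb #.##.: next=#  (t=1,i=4, bit22=1)
  nb #.#.#: next=#  (t=1,i=2, bit21=1)
  nb #.#..: next=#  (t=1,i=7, bit20=1)
  nb #..##: next=.  (t=3,i=2, bit19=0)
  nb #..#.: next=.  (t=0,i=3, bit18=0)
  nb #...#: next=#  (t=2,i=9, bit17=1)
  nb #....: next=.  (t=1,i=9, bit16=0)
  nb .####: next=#  (t=0,i=7, bit15=1)
  nb .###.: next=#  (t=2,i=3, bit14=1)
  nb .##.#: next=.  (t=1,i=5, bit13=0)
  nb .##..: next=#  (t=2,i=7, bit12=1)
  nb .#.##: next=#  (t=0,i=5, bit11=1)
  nb .#.#.: next=.  (t=1,i=1, bit10=0)
  nb .#..#: next=#  (t=4,i=4, bit9=1)
  nb .#...: next=.  (t=1,i=8, bit8=0)
  nb ..###: next=#  (t=2,i=11, bit7=1)
  nb ..##.: next=#  (t=3,i=3, bit6=1)
  nb ..#.#: next=#  (t=0,i=4, bit5=1)
  nb ..#..: next=.  (t=6,i=6, bit4=0)
  nb ...##: next=.  (t=2,i=10, bit3=0)
  nb ...#.: next=#  (t=1,i=12, bit2=1)
  nb ....#: next=#  (t=1,i=11, bit1=1)
  nb .....: next=.  (t=1,i=10, bit0=0)
  bits 01100110011100101101101011100110 = 1718803174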